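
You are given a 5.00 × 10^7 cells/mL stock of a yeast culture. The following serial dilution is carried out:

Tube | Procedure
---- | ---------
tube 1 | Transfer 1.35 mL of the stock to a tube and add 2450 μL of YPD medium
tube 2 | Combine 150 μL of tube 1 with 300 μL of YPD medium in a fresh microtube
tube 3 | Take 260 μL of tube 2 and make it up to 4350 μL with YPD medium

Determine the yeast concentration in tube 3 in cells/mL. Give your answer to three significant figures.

Step 1: 1.35 mL + 2450 μL = 3.8 mL total → factor 3.8/1.35 = 2.8148
Step 2: 150 μL + 300 μL = 450 μL total → factor 450/150 = 3
Step 3: 260 μL brought to 4350 μL → factor 4350/260 = 16.731
Overall dilution factor = 2.8148 × 3 × 16.731 = 141.28
Final = 5.00 × 10^7 cells/mL / 141.28 = 3.54 × 10^5 cells/mL

3.54 × 10^5 cells/mL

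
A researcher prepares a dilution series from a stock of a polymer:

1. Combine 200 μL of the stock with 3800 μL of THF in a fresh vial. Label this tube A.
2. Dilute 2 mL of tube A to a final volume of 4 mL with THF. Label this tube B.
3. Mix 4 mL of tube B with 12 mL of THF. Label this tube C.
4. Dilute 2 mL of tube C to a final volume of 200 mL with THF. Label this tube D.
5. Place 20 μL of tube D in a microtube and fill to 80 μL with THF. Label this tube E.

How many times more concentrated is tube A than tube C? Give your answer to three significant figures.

Step 1: 200 μL + 3800 μL = 4000 μL total → factor 4000/200 = 20
Step 2: 2 mL brought to 4 mL → factor 4/2 = 2
Step 3: 4 mL + 12 mL = 16 mL total → factor 16/4 = 4
Dilution factor to tube A = 20; to tube C = 160
[tube A]/[tube C] = (factor to tube C)/(factor to tube A) = 160/20 = 8.00

8.00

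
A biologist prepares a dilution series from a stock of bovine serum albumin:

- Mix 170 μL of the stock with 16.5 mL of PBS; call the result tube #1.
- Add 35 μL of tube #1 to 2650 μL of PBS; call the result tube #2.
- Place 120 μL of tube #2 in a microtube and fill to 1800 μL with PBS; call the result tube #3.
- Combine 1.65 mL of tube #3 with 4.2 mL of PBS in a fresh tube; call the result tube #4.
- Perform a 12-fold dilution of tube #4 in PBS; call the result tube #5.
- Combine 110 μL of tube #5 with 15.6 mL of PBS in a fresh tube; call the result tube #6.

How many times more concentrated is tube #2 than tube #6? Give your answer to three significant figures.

9.11 × 10^4

Step 1: 170 μL + 16.5 mL = 16670 μL total → factor 16670/170 = 98.059
Step 2: 35 μL + 2650 μL = 2685 μL total → factor 2685/35 = 76.714
Step 3: 120 μL brought to 1800 μL → factor 1800/120 = 15
Step 4: 1.65 mL + 4.2 mL = 5.85 mL total → factor 5.85/1.65 = 3.5455
Step 5: 12-fold → factor 12
Step 6: 110 μL + 15.6 mL = 15710 μL total → factor 15710/110 = 142.82
Dilution factor to tube #2 = 7522.5; to tube #6 = 6.8563 × 10^8
[tube #2]/[tube #6] = (factor to tube #6)/(factor to tube #2) = 6.8563 × 10^8/7522.5 = 9.11 × 10^4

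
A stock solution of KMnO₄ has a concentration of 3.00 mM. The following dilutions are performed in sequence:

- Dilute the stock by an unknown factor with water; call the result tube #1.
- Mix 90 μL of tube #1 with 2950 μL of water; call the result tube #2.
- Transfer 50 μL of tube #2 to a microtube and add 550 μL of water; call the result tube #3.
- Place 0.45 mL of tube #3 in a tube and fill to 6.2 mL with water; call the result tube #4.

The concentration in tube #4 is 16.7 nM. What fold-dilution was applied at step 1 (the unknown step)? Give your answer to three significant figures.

32.2-fold

Step 1: unknown factor x
Step 2: 90 μL + 2950 μL = 3040 μL total → factor 3040/90 = 33.778
Step 3: 50 μL + 550 μL = 600 μL total → factor 600/50 = 12
Step 4: 0.45 mL brought to 6.2 mL → factor 6.2/0.45 = 13.778
Product of known-step factors = 5584.6
Overall factor = 3.00 mM / (16.7 nM) = 1.7964 × 10^5
x = 1.7964 × 10^5 / 5584.6 = 32.2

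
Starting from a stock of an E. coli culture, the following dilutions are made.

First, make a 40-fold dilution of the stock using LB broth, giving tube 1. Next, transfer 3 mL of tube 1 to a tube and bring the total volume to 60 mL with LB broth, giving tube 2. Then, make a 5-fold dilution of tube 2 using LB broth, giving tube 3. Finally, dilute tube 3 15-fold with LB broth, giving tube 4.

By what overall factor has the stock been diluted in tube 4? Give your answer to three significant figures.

6.00 × 10^4

Step 1: 40-fold → factor 40
Step 2: 3 mL brought to 60 mL → factor 60/3 = 20
Step 3: 5-fold → factor 5
Step 4: 15-fold → factor 15
Overall dilution factor = 40 × 20 × 5 × 15 = 60000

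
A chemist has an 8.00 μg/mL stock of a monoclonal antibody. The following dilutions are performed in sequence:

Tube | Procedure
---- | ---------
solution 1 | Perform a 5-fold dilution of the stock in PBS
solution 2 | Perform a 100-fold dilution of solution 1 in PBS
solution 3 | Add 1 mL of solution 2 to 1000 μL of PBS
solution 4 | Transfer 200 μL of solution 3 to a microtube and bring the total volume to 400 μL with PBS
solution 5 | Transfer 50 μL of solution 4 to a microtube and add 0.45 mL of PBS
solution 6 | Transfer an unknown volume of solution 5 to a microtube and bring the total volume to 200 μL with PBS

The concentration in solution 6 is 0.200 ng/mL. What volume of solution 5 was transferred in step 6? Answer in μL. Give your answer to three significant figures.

Step 1: 5-fold → factor 5
Step 2: 100-fold → factor 100
Step 3: 1 mL + 1000 μL = 2 mL total → factor 2/1 = 2
Step 4: 200 μL brought to 400 μL → factor 400/200 = 2
Step 5: 50 μL + 0.45 mL = 500 μL total → factor 500/50 = 10
Step 6: v brought to 200 μL → factor = 200 μL/v
Product of known-step factors = 20000
Overall factor = 8.00 μg/mL / (0.200 ng/mL) = 40000
Step-6 factor = 40000 / 20000 = 2
v = 200 μL / 2 = 100 μL

100 μL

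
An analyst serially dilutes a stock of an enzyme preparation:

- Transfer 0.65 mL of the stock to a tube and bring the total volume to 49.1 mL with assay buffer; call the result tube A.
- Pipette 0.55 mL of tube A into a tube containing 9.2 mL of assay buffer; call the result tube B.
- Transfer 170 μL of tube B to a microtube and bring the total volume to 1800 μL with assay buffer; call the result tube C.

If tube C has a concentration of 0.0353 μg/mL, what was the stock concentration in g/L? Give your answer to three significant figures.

0.501 g/L

Step 1: 0.65 mL brought to 49.1 mL → factor 49.1/0.65 = 75.538
Step 2: 0.55 mL + 9.2 mL = 9.75 mL total → factor 9.75/0.55 = 17.727
Step 3: 170 μL brought to 1800 μL → factor 1800/170 = 10.588
Overall dilution factor = 75.538 × 17.727 × 10.588 = 14179
Stock = 0.0353 μg/mL × 14179 = 500.5 μg/mL = 0.501 g/L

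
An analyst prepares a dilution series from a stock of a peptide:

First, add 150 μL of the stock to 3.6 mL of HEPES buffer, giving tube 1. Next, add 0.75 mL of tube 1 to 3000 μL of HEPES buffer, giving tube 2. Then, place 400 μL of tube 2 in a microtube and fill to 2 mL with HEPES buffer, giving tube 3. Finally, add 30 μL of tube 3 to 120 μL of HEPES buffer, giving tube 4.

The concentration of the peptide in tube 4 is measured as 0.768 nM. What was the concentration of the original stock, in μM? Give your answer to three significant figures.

Step 1: 150 μL + 3.6 mL = 3750 μL total → factor 3750/150 = 25
Step 2: 0.75 mL + 3000 μL = 3.75 mL total → factor 3.75/0.75 = 5
Step 3: 400 μL brought to 2 mL → factor 2000/400 = 5
Step 4: 30 μL + 120 μL = 150 μL total → factor 150/30 = 5
Overall dilution factor = 25 × 5 × 5 × 5 = 3125
Stock = 0.768 nM × 3125 = 2400 nM = 2.40 μM

2.40 μM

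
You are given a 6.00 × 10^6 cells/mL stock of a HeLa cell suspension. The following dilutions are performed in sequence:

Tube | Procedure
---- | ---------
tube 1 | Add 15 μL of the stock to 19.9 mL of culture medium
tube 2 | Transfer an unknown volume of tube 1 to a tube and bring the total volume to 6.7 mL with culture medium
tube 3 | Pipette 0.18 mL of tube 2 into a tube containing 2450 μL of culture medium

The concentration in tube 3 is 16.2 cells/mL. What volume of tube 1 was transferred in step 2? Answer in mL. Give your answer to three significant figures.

Step 1: 15 μL + 19.9 mL = 19915 μL total → factor 19915/15 = 1327.7
Step 2: v brought to 6.7 mL → factor = 6.7 mL/v
Step 3: 0.18 mL + 2450 μL = 2.63 mL total → factor 2.63/0.18 = 14.611
Product of known-step factors = 19399
Overall factor = 6.00 × 10^6 cells/mL / (16.2 cells/mL) = 3.7037 × 10^5
Step-2 factor = 3.7037 × 10^5 / 19399 = 19.093
v = 6.7 mL / 19.093 = 0.351 mL

0.351 mL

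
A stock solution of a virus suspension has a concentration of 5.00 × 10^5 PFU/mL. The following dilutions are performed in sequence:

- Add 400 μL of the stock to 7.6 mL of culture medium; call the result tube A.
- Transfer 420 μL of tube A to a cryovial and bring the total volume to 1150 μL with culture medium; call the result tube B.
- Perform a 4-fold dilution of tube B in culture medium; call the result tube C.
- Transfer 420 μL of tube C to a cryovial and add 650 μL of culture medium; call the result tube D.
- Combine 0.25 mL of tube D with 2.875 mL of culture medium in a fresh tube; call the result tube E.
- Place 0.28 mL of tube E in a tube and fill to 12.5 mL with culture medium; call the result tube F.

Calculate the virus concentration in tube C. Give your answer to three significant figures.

Step 1: 400 μL + 7.6 mL = 8000 μL total → factor 8000/400 = 20
Step 2: 420 μL brought to 1150 μL → factor 1150/420 = 2.7381
Step 3: 4-fold → factor 4
Dilution factor through tube C = 20 × 2.7381 × 4 = 219.05
[tube C] = 5.00 × 10^5 PFU/mL / 219.05 = 2.28 × 10^3 PFU/mL

2.28 × 10^3 PFU/mL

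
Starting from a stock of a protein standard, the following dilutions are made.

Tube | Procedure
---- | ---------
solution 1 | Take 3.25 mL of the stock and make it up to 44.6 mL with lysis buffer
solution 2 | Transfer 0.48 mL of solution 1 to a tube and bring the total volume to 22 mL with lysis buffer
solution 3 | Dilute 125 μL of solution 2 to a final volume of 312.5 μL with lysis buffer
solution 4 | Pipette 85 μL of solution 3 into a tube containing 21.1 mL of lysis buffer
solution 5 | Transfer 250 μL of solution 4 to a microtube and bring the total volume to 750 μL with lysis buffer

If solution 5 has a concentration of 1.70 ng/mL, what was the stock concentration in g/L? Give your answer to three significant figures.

2.00 g/L

Step 1: 3.25 mL brought to 44.6 mL → factor 44.6/3.25 = 13.723
Step 2: 0.48 mL brought to 22 mL → factor 22/0.48 = 45.833
Step 3: 125 μL brought to 312.5 μL → factor 312.5/125 = 2.5
Step 4: 85 μL + 21.1 mL = 21185 μL total → factor 21185/85 = 249.24
Step 5: 250 μL brought to 750 μL → factor 750/250 = 3
Overall dilution factor = 13.723 × 45.833 × 2.5 × 249.24 × 3 = 1.1757 × 10^6
Stock = 1.70 ng/mL × 1.1757 × 10^6 = 1.999 × 10^6 ng/mL = 2.00 g/L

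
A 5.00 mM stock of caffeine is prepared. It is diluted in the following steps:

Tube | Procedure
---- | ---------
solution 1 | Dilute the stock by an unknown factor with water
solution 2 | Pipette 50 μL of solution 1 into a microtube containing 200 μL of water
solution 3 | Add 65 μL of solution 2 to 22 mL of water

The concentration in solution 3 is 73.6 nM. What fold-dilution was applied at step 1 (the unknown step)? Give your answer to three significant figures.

Step 1: unknown factor x
Step 2: 50 μL + 200 μL = 250 μL total → factor 250/50 = 5
Step 3: 65 μL + 22 mL = 22065 μL total → factor 22065/65 = 339.46
Product of known-step factors = 1697.3
Overall factor = 5.00 mM / (73.6 nM) = 67935
x = 67935 / 1697.3 = 40.0

40.0-fold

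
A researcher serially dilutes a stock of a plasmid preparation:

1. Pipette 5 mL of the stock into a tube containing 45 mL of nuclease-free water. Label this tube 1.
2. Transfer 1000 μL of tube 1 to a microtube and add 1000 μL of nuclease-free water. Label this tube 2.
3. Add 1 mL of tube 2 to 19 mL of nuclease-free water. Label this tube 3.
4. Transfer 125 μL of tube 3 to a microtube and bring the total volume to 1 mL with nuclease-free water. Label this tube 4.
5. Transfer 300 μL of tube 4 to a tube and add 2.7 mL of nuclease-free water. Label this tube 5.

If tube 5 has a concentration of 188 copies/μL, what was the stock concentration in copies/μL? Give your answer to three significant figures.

6.02 × 10^6 copies/μL

Step 1: 5 mL + 45 mL = 50 mL total → factor 50/5 = 10
Step 2: 1000 μL + 1000 μL = 2000 μL total → factor 2000/1000 = 2
Step 3: 1 mL + 19 mL = 20 mL total → factor 20/1 = 20
Step 4: 125 μL brought to 1 mL → factor 1000/125 = 8
Step 5: 300 μL + 2.7 mL = 3000 μL total → factor 3000/300 = 10
Overall dilution factor = 10 × 2 × 20 × 8 × 10 = 32000
Stock = 188 copies/μL × 32000 = 6.02 × 10^6 copies/μL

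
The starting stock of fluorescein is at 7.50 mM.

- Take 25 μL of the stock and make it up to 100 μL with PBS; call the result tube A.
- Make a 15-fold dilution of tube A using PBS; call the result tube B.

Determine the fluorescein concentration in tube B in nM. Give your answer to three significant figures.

1.25 × 10^5 nM

Step 1: 25 μL brought to 100 μL → factor 100/25 = 4
Step 2: 15-fold → factor 15
Overall dilution factor = 4 × 15 = 60
Final = 7.50 mM / 60 = 0.1250 mM = 1.25 × 10^5 nM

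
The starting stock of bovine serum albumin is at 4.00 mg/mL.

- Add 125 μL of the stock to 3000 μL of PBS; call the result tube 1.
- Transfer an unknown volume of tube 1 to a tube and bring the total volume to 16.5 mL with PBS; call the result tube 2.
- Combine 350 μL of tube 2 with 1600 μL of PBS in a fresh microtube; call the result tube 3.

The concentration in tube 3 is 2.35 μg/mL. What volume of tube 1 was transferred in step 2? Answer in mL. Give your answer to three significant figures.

Step 1: 125 μL + 3000 μL = 3125 μL total → factor 3125/125 = 25
Step 2: v brought to 16.5 mL → factor = 16.5 mL/v
Step 3: 350 μL + 1600 μL = 1950 μL total → factor 1950/350 = 5.5714
Product of known-step factors = 139.29
Overall factor = 4.00 mg/mL / (2.35 μg/mL) = 1702.1
Step-2 factor = 1702.1 / 139.29 = 12.22
v = 16.5 mL / 12.22 = 1.35 mL

1.35 mL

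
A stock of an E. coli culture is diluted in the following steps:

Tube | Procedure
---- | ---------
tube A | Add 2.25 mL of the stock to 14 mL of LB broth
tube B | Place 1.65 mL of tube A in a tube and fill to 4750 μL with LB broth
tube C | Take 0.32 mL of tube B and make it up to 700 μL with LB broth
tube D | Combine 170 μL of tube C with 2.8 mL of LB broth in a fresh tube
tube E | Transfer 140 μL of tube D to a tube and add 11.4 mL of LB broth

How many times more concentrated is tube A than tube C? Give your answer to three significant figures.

6.30

Step 1: 2.25 mL + 14 mL = 16.25 mL total → factor 16.25/2.25 = 7.2222
Step 2: 1.65 mL brought to 4750 μL → factor 4.75/1.65 = 2.8788
Step 3: 0.32 mL brought to 700 μL → factor 0.7/0.32 = 2.1875
Dilution factor to tube A = 7.2222; to tube C = 45.481
[tube A]/[tube C] = (factor to tube C)/(factor to tube A) = 45.481/7.2222 = 6.30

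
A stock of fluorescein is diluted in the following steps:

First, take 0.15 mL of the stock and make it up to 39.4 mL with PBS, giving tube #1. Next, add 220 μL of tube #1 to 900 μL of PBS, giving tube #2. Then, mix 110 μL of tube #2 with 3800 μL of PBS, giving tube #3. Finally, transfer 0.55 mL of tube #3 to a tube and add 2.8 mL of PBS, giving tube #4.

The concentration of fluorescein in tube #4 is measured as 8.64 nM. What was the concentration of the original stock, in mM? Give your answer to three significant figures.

Step 1: 0.15 mL brought to 39.4 mL → factor 39.4/0.15 = 262.67
Step 2: 220 μL + 900 μL = 1120 μL total → factor 1120/220 = 5.0909
Step 3: 110 μL + 3800 μL = 3910 μL total → factor 3910/110 = 35.545
Step 4: 0.55 mL + 2.8 mL = 3.35 mL total → factor 3.35/0.55 = 6.0909
Overall dilution factor = 262.67 × 5.0909 × 35.545 × 6.0909 = 2.8951 × 10^5
Stock = 8.64 nM × 2.8951 × 10^5 = 2.501 × 10^6 nM = 2.50 mM

2.50 mM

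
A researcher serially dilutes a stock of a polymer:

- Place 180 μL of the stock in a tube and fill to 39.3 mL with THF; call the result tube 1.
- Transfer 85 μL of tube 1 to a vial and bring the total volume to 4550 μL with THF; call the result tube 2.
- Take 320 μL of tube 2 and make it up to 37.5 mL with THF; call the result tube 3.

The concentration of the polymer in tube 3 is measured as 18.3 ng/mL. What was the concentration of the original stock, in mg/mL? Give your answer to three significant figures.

Step 1: 180 μL brought to 39.3 mL → factor 39300/180 = 218.33
Step 2: 85 μL brought to 4550 μL → factor 4550/85 = 53.529
Step 3: 320 μL brought to 37.5 mL → factor 37500/320 = 117.19
Overall dilution factor = 218.33 × 53.529 × 117.19 = 1.3696 × 10^6
Stock = 18.3 ng/mL × 1.3696 × 10^6 = 2.506 × 10^7 ng/mL = 25.1 mg/mL

25.1 mg/mL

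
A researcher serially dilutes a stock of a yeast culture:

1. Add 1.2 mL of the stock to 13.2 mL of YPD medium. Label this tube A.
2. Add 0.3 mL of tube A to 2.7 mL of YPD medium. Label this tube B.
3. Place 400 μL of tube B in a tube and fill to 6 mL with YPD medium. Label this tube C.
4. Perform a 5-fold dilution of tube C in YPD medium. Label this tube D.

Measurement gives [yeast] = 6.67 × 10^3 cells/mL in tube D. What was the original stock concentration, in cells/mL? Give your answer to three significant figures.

6.00 × 10^7 cells/mL

Step 1: 1.2 mL + 13.2 mL = 14.4 mL total → factor 14.4/1.2 = 12
Step 2: 0.3 mL + 2.7 mL = 3 mL total → factor 3/0.3 = 10
Step 3: 400 μL brought to 6 mL → factor 6000/400 = 15
Step 4: 5-fold → factor 5
Overall dilution factor = 12 × 10 × 15 × 5 = 9000
Stock = 6.67 × 10^3 cells/mL × 9000 = 6.00 × 10^7 cells/mL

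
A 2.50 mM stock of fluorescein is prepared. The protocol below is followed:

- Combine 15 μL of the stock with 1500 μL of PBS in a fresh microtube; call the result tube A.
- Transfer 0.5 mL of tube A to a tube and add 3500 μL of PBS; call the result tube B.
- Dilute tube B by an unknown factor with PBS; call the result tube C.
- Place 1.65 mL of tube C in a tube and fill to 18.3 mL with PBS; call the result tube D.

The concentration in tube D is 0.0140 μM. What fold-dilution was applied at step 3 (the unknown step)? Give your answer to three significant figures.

19.9-fold

Step 1: 15 μL + 1500 μL = 1515 μL total → factor 1515/15 = 101
Step 2: 0.5 mL + 3500 μL = 4 mL total → factor 4/0.5 = 8
Step 3: unknown factor x
Step 4: 1.65 mL brought to 18.3 mL → factor 18.3/1.65 = 11.091
Product of known-step factors = 8961.5
Overall factor = 2.50 mM / (0.0140 μM) = 1.7857 × 10^5
x = 1.7857 × 10^5 / 8961.5 = 19.9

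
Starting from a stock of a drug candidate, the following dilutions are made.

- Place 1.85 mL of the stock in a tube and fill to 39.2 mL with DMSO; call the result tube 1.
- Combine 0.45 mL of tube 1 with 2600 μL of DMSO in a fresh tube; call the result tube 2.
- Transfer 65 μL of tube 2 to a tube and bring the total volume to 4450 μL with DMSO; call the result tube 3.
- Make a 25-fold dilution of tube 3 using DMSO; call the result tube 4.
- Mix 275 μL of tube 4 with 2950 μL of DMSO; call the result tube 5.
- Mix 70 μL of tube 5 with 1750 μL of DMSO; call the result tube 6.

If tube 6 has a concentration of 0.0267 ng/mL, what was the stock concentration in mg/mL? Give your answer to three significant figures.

2.00 mg/mL

Step 1: 1.85 mL brought to 39.2 mL → factor 39.2/1.85 = 21.189
Step 2: 0.45 mL + 2600 μL = 3.05 mL total → factor 3.05/0.45 = 6.7778
Step 3: 65 μL brought to 4450 μL → factor 4450/65 = 68.462
Step 4: 25-fold → factor 25
Step 5: 275 μL + 2950 μL = 3225 μL total → factor 3225/275 = 11.727
Step 6: 70 μL + 1750 μL = 1820 μL total → factor 1820/70 = 26
Overall dilution factor = 21.189 × 6.7778 × 68.462 × 25 × 11.727 × 26 = 7.4948 × 10^7
Stock = 0.0267 ng/mL × 7.4948 × 10^7 = 2.001 × 10^6 ng/mL = 2.00 mg/mL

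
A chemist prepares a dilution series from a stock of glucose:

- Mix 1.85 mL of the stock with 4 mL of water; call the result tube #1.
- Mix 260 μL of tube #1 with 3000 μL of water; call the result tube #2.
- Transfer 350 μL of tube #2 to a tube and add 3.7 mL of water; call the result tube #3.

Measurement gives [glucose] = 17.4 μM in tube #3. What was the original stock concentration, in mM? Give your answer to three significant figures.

7.98 mM

Step 1: 1.85 mL + 4 mL = 5.85 mL total → factor 5.85/1.85 = 3.1622
Step 2: 260 μL + 3000 μL = 3260 μL total → factor 3260/260 = 12.538
Step 3: 350 μL + 3.7 mL = 4050 μL total → factor 4050/350 = 11.571
Overall dilution factor = 3.1622 × 12.538 × 11.571 = 458.79
Stock = 17.4 μM × 458.79 = 7983 μM = 7.98 mM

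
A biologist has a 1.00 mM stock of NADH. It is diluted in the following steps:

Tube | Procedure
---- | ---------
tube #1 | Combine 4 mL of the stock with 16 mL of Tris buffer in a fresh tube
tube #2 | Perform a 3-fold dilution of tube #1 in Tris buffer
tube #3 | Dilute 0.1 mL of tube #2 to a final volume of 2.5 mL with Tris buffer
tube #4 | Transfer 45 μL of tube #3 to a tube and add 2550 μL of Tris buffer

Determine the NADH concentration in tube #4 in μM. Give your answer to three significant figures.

0.0462 μM

Step 1: 4 mL + 16 mL = 20 mL total → factor 20/4 = 5
Step 2: 3-fold → factor 3
Step 3: 0.1 mL brought to 2.5 mL → factor 2.5/0.1 = 25
Step 4: 45 μL + 2550 μL = 2595 μL total → factor 2595/45 = 57.667
Overall dilution factor = 5 × 3 × 25 × 57.667 = 21625
Final = 1.00 mM / 21625 = 4.624 × 10^-5 mM = 0.0462 μM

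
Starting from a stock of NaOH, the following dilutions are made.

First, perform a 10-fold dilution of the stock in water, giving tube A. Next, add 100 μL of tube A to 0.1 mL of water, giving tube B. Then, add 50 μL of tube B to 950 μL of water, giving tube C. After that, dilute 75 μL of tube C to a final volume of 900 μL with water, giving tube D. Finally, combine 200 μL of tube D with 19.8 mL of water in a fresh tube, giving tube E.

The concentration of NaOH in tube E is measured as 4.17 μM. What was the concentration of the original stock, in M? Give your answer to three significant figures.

2.00 M

Step 1: 10-fold → factor 10
Step 2: 100 μL + 0.1 mL = 200 μL total → factor 200/100 = 2
Step 3: 50 μL + 950 μL = 1000 μL total → factor 1000/50 = 20
Step 4: 75 μL brought to 900 μL → factor 900/75 = 12
Step 5: 200 μL + 19.8 mL = 20000 μL total → factor 20000/200 = 100
Overall dilution factor = 10 × 2 × 20 × 12 × 100 = 4.8 × 10^5
Stock = 4.17 μM × 4.8 × 10^5 = 2.002 × 10^6 μM = 2.00 M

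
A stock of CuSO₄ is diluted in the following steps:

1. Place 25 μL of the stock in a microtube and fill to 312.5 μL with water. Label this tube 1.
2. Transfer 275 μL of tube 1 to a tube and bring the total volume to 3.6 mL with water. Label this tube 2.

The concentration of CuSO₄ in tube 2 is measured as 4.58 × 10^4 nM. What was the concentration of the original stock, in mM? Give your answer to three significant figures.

Step 1: 25 μL brought to 312.5 μL → factor 312.5/25 = 12.5
Step 2: 275 μL brought to 3.6 mL → factor 3600/275 = 13.091
Overall dilution factor = 12.5 × 13.091 = 163.64
Stock = 4.58 × 10^4 nM × 163.64 = 7.495 × 10^6 nM = 7.49 mM

7.49 mM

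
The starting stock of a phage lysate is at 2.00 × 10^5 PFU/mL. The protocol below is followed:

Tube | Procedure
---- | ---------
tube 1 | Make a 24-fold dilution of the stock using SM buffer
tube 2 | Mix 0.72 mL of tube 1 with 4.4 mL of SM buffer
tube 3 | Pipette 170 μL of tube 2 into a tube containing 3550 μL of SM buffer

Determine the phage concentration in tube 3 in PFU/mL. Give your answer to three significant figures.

53.6 PFU/mL

Step 1: 24-fold → factor 24
Step 2: 0.72 mL + 4.4 mL = 5.12 mL total → factor 5.12/0.72 = 7.1111
Step 3: 170 μL + 3550 μL = 3720 μL total → factor 3720/170 = 21.882
Overall dilution factor = 24 × 7.1111 × 21.882 = 3734.6
Final = 2.00 × 10^5 PFU/mL / 3734.6 = 53.6 PFU/mL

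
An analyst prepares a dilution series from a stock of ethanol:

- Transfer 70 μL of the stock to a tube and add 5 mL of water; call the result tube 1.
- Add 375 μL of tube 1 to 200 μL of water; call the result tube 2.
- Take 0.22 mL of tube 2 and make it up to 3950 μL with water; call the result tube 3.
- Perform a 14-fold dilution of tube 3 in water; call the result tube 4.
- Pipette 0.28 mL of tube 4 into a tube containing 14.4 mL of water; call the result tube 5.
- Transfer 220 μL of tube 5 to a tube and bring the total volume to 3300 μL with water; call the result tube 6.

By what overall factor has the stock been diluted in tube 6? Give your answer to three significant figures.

Step 1: 70 μL + 5 mL = 5070 μL total → factor 5070/70 = 72.429
Step 2: 375 μL + 200 μL = 575 μL total → factor 575/375 = 1.5333
Step 3: 0.22 mL brought to 3950 μL → factor 3.95/0.22 = 17.955
Step 4: 14-fold → factor 14
Step 5: 0.28 mL + 14.4 mL = 14.68 mL total → factor 14.68/0.28 = 52.429
Step 6: 220 μL brought to 3300 μL → factor 3300/220 = 15
Overall dilution factor = 72.429 × 1.5333 × 17.955 × 14 × 52.429 × 15 = 2.1954 × 10^7

2.20 × 10^7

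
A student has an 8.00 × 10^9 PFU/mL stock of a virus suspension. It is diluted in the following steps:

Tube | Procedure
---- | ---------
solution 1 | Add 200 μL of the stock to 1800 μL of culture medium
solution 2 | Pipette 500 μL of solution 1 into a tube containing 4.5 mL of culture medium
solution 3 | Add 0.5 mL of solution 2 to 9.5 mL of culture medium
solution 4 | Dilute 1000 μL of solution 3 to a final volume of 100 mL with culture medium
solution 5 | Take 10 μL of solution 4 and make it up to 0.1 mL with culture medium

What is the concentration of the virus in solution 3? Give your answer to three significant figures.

4.00 × 10^6 PFU/mL

Step 1: 200 μL + 1800 μL = 2000 μL total → factor 2000/200 = 10
Step 2: 500 μL + 4.5 mL = 5000 μL total → factor 5000/500 = 10
Step 3: 0.5 mL + 9.5 mL = 10 mL total → factor 10/0.5 = 20
Dilution factor through solution 3 = 10 × 10 × 20 = 2000
[solution 3] = 8.00 × 10^9 PFU/mL / 2000 = 4.00 × 10^6 PFU/mL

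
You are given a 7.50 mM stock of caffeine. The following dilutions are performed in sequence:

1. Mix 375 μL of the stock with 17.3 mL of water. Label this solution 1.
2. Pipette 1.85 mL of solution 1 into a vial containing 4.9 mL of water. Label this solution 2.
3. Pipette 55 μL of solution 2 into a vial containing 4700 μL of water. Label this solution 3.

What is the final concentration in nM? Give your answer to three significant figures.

Step 1: 375 μL + 17.3 mL = 17675 μL total → factor 17675/375 = 47.133
Step 2: 1.85 mL + 4.9 mL = 6.75 mL total → factor 6.75/1.85 = 3.6486
Step 3: 55 μL + 4700 μL = 4755 μL total → factor 4755/55 = 86.455
Overall dilution factor = 47.133 × 3.6486 × 86.455 = 14868
Final = 7.50 mM / 14868 = 0.0005044 mM = 504 nM

504 nM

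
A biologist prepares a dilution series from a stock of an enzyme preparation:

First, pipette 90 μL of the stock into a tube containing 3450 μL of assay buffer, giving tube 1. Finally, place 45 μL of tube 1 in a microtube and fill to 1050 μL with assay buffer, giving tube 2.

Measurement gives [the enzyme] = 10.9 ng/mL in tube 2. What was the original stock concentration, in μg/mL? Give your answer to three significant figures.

10.0 μg/mL

Step 1: 90 μL + 3450 μL = 3540 μL total → factor 3540/90 = 39.333
Step 2: 45 μL brought to 1050 μL → factor 1050/45 = 23.333
Overall dilution factor = 39.333 × 23.333 = 917.78
Stock = 10.9 ng/mL × 917.78 = 1.000 × 10^4 ng/mL = 10.0 μg/mL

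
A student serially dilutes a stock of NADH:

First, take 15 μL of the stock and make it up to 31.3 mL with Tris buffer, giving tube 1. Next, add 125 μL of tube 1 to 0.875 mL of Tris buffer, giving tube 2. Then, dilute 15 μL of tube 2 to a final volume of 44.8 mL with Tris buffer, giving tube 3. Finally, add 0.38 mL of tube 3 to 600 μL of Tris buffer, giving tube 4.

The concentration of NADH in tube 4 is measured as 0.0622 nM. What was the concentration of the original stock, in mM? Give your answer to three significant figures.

8.00 mM

Step 1: 15 μL brought to 31.3 mL → factor 31300/15 = 2086.7
Step 2: 125 μL + 0.875 mL = 1000 μL total → factor 1000/125 = 8
Step 3: 15 μL brought to 44.8 mL → factor 44800/15 = 2986.7
Step 4: 0.38 mL + 600 μL = 0.98 mL total → factor 0.98/0.38 = 2.5789
Overall dilution factor = 2086.7 × 8 × 2986.7 × 2.5789 = 1.2858 × 10^8
Stock = 0.0622 nM × 1.2858 × 10^8 = 7.998 × 10^6 nM = 8.00 mM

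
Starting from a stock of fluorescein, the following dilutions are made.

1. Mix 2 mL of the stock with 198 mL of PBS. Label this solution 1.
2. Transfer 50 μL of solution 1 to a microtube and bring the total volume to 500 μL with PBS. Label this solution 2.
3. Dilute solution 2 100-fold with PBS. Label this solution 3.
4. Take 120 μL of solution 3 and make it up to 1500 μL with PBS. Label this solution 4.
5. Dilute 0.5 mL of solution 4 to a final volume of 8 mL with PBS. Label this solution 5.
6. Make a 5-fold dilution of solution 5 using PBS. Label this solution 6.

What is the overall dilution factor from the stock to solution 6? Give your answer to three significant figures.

Step 1: 2 mL + 198 mL = 200 mL total → factor 200/2 = 100
Step 2: 50 μL brought to 500 μL → factor 500/50 = 10
Step 3: 100-fold → factor 100
Step 4: 120 μL brought to 1500 μL → factor 1500/120 = 12.5
Step 5: 0.5 mL brought to 8 mL → factor 8/0.5 = 16
Step 6: 5-fold → factor 5
Overall dilution factor = 100 × 10 × 100 × 12.5 × 16 × 5 = 1 × 10^8

1.00 × 10^8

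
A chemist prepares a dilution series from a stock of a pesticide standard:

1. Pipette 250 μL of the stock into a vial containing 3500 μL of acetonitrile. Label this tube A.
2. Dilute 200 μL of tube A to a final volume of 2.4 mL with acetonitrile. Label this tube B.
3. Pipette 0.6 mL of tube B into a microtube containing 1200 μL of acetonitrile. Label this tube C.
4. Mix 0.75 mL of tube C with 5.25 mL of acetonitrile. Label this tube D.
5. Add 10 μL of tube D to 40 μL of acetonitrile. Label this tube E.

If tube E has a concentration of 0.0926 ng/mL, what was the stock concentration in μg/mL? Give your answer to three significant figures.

Step 1: 250 μL + 3500 μL = 3750 μL total → factor 3750/250 = 15
Step 2: 200 μL brought to 2.4 mL → factor 2400/200 = 12
Step 3: 0.6 mL + 1200 μL = 1.8 mL total → factor 1.8/0.6 = 3
Step 4: 0.75 mL + 5.25 mL = 6 mL total → factor 6/0.75 = 8
Step 5: 10 μL + 40 μL = 50 μL total → factor 50/10 = 5
Overall dilution factor = 15 × 12 × 3 × 8 × 5 = 21600
Stock = 0.0926 ng/mL × 21600 = 2000 ng/mL = 2.00 μg/mL

2.00 μg/mL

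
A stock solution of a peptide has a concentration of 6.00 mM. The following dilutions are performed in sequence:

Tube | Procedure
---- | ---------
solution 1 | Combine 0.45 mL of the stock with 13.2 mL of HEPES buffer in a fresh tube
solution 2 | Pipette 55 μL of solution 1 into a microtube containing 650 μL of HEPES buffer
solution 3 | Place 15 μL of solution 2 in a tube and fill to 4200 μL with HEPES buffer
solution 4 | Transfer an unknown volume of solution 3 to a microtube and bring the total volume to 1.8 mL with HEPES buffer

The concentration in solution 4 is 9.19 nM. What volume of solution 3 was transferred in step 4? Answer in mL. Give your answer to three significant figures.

Step 1: 0.45 mL + 13.2 mL = 13.65 mL total → factor 13.65/0.45 = 30.333
Step 2: 55 μL + 650 μL = 705 μL total → factor 705/55 = 12.818
Step 3: 15 μL brought to 4200 μL → factor 4200/15 = 280
Step 4: v brought to 1.8 mL → factor = 1.8 mL/v
Product of known-step factors = 1.0887 × 10^5
Overall factor = 6.00 mM / (9.19 nM) = 6.5288 × 10^5
Step-4 factor = 6.5288 × 10^5 / 1.0887 × 10^5 = 5.997
v = 1.8 mL / 5.997 = 0.300 mL

0.300 mL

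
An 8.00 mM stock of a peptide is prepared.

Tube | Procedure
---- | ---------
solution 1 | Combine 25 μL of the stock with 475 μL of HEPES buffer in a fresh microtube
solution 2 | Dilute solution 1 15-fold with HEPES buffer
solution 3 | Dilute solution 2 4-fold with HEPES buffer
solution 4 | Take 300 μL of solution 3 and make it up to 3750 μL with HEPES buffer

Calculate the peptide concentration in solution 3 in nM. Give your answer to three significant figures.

6.67 × 10^3 nM

Step 1: 25 μL + 475 μL = 500 μL total → factor 500/25 = 20
Step 2: 15-fold → factor 15
Step 3: 4-fold → factor 4
Dilution factor through solution 3 = 20 × 15 × 4 = 1200
[solution 3] = 8.00 mM / 1200 = 0.006667 mM = 6.67 × 10^3 nM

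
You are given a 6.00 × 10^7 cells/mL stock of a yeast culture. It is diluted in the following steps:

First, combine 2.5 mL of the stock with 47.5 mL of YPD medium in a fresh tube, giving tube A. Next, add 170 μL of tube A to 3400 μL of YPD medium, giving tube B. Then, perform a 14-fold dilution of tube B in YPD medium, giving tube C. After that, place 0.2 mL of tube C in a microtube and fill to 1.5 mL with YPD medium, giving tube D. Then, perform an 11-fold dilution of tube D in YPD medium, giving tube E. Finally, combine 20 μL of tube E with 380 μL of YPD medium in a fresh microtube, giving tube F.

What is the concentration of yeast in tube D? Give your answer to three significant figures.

1.36 × 10^3 cells/mL

Step 1: 2.5 mL + 47.5 mL = 50 mL total → factor 50/2.5 = 20
Step 2: 170 μL + 3400 μL = 3570 μL total → factor 3570/170 = 21
Step 3: 14-fold → factor 14
Step 4: 0.2 mL brought to 1.5 mL → factor 1.5/0.2 = 7.5
Dilution factor through tube D = 20 × 21 × 14 × 7.5 = 44100
[tube D] = 6.00 × 10^7 cells/mL / 44100 = 1.36 × 10^3 cells/mL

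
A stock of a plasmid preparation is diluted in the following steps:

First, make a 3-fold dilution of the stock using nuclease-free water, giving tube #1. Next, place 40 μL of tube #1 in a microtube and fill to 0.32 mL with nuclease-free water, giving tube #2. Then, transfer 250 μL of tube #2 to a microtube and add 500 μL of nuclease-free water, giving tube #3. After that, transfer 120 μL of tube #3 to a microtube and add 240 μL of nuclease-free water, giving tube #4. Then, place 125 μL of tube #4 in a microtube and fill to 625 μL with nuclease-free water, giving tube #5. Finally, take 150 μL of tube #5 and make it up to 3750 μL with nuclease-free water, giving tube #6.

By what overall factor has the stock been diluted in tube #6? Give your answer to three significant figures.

2.70 × 10^4

Step 1: 3-fold → factor 3
Step 2: 40 μL brought to 0.32 mL → factor 320/40 = 8
Step 3: 250 μL + 500 μL = 750 μL total → factor 750/250 = 3
Step 4: 120 μL + 240 μL = 360 μL total → factor 360/120 = 3
Step 5: 125 μL brought to 625 μL → factor 625/125 = 5
Step 6: 150 μL brought to 3750 μL → factor 3750/150 = 25
Overall dilution factor = 3 × 8 × 3 × 3 × 5 × 25 = 27000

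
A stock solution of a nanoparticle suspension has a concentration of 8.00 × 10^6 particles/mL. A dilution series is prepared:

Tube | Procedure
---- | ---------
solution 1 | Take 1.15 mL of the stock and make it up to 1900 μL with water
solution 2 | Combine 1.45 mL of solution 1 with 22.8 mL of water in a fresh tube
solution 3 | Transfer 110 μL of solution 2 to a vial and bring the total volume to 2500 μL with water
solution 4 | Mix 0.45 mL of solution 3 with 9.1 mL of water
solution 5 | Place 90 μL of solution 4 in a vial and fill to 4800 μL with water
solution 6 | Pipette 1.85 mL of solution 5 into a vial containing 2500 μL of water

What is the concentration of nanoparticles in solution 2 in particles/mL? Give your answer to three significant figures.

Step 1: 1.15 mL brought to 1900 μL → factor 1.9/1.15 = 1.6522
Step 2: 1.45 mL + 22.8 mL = 24.25 mL total → factor 24.25/1.45 = 16.724
Dilution factor through solution 2 = 1.6522 × 16.724 = 27.631
[solution 2] = 8.00 × 10^6 particles/mL / 27.631 = 2.90 × 10^5 particles/mL

2.90 × 10^5 particles/mL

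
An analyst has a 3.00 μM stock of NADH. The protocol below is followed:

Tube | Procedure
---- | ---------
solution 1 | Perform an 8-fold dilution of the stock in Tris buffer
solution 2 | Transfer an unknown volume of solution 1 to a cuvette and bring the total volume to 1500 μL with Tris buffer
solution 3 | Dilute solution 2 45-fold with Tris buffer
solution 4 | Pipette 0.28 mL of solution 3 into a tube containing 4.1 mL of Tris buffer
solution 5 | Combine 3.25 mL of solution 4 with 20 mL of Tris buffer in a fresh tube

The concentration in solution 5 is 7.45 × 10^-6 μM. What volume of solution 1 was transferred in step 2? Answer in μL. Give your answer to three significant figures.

150 μL

Step 1: 8-fold → factor 8
Step 2: v brought to 1500 μL → factor = 1500 μL/v
Step 3: 45-fold → factor 45
Step 4: 0.28 mL + 4.1 mL = 4.38 mL total → factor 4.38/0.28 = 15.643
Step 5: 3.25 mL + 20 mL = 23.25 mL total → factor 23.25/3.25 = 7.1538
Product of known-step factors = 40286
Overall factor = 3.00 μM / (7.45 × 10^-6 μM) = 4.0268 × 10^5
Step-2 factor = 4.0268 × 10^5 / 40286 = 9.9956
v = 1500 μL / 9.9956 = 150 μL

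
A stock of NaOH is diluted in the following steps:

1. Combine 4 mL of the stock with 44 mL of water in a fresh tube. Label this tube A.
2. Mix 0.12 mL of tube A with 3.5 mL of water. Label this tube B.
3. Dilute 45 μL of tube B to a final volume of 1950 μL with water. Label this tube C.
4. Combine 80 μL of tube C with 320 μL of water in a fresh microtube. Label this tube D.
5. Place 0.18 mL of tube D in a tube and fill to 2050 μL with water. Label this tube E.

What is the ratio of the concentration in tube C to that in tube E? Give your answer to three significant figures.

Step 1: 4 mL + 44 mL = 48 mL total → factor 48/4 = 12
Step 2: 0.12 mL + 3.5 mL = 3.62 mL total → factor 3.62/0.12 = 30.167
Step 3: 45 μL brought to 1950 μL → factor 1950/45 = 43.333
Step 4: 80 μL + 320 μL = 400 μL total → factor 400/80 = 5
Step 5: 0.18 mL brought to 2050 μL → factor 2.05/0.18 = 11.389
Dilution factor to tube C = 15687; to tube E = 8.9327 × 10^5
[tube C]/[tube E] = (factor to tube E)/(factor to tube C) = 8.9327 × 10^5/15687 = 56.9

56.9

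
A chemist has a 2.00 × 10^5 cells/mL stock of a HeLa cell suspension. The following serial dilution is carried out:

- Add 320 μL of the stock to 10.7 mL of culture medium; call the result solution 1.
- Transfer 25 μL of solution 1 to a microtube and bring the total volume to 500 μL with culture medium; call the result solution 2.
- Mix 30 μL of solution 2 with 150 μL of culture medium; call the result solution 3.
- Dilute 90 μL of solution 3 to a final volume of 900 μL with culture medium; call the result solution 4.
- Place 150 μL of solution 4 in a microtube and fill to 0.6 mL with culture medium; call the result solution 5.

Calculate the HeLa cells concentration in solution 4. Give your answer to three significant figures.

Step 1: 320 μL + 10.7 mL = 11020 μL total → factor 11020/320 = 34.438
Step 2: 25 μL brought to 500 μL → factor 500/25 = 20
Step 3: 30 μL + 150 μL = 180 μL total → factor 180/30 = 6
Step 4: 90 μL brought to 900 μL → factor 900/90 = 10
Dilution factor through solution 4 = 34.438 × 20 × 6 × 10 = 41325
[solution 4] = 2.00 × 10^5 cells/mL / 41325 = 4.84 cells/mL

4.84 cells/mL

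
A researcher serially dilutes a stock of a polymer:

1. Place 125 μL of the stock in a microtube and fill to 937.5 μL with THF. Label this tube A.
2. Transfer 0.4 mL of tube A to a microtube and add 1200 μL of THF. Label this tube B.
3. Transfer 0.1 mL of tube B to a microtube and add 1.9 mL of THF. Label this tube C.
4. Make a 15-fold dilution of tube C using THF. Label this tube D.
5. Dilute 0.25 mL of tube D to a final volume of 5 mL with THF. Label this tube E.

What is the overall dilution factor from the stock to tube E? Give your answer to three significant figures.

Step 1: 125 μL brought to 937.5 μL → factor 937.5/125 = 7.5
Step 2: 0.4 mL + 1200 μL = 1.6 mL total → factor 1.6/0.4 = 4
Step 3: 0.1 mL + 1.9 mL = 2 mL total → factor 2/0.1 = 20
Step 4: 15-fold → factor 15
Step 5: 0.25 mL brought to 5 mL → factor 5/0.25 = 20
Overall dilution factor = 7.5 × 4 × 20 × 15 × 20 = 1.8 × 10^5

1.80 × 10^5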